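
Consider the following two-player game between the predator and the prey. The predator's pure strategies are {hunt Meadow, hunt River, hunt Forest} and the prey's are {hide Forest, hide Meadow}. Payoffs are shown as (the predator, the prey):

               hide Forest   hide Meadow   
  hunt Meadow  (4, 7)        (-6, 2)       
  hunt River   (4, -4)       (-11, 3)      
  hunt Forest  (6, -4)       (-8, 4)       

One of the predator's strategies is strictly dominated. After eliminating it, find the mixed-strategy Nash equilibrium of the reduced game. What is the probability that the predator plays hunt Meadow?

p = 8/13

The predator's strategy hunt River is strictly dominated by hunt Forest: 6 > 4 and -8 > -11. Eliminate hunt River.
Set the prey's expected payoff from hide Forest equal to that from hide Meadow:
  the prey's expected payoff from hide Forest: p·7 + (1−p)·(-4) = 11p - 4
  the prey's expected payoff from hide Meadow: p·2 + (1−p)·4 = -2p + 4
  11p - 4 = -2p + 4  ⇒  13p = 8  ⇒  p = 8/13.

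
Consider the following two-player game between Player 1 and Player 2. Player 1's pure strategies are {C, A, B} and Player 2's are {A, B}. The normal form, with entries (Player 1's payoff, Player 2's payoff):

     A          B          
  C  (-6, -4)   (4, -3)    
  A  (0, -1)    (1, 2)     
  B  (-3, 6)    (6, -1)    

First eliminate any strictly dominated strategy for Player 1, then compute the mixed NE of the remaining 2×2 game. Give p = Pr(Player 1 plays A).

Player 1's strategy C is strictly dominated by B: -3 > -6 and 6 > 4. Eliminate C.
Set Player 2's expected payoff from A equal to that from B:
  Player 2's payoff to A: p·(-1) + (1−p)·6 = -7p + 6
  Player 2's payoff to B: p·2 + (1−p)·(-1) = 3p - 1
  -7p + 6 = 3p - 1  ⇒  -10p = -7  ⇒  p = 7/10.

p = 7/10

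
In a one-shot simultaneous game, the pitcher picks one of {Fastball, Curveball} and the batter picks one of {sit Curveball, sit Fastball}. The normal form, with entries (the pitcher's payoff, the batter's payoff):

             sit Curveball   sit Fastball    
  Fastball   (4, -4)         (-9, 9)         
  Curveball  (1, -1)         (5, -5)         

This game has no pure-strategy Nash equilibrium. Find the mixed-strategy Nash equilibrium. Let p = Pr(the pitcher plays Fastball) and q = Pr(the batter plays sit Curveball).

Set the batter's expected payoff from sit Curveball equal to that from sit Fastball:
  the batter's expected payoff from sit Curveball: p·(-4) + (1−p)·(-1) = -3p - 1
  the batter's expected payoff from sit Fastball: p·9 + (1−p)·(-5) = 14p - 5
  -3p - 1 = 14p - 5  ⇒  -17p = -4  ⇒  p = 4/17.
In a mixed equilibrium the pitcher is indifferent between Fastball and Curveball; this condition fixes q.
  the pitcher's expected payoff from Fastball: q·4 + (1−q)·(-9) = 13q - 9
  the pitcher's expected payoff from Curveball: q·1 + (1−q)·5 = -4q + 5
  13q - 9 = -4q + 5  ⇒  17q = 14  ⇒  q = 14/17.

p = 4/17, q = 14/17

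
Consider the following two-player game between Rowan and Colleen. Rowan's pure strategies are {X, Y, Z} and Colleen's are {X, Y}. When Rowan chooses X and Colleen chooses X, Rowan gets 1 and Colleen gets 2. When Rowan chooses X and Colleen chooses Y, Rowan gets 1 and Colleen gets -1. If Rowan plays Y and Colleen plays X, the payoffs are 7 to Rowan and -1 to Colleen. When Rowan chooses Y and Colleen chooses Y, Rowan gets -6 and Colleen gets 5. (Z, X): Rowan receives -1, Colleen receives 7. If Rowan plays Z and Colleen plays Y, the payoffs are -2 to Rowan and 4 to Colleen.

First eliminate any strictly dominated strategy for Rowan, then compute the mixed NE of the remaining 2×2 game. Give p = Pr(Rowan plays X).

Rowan's strategy Z is strictly dominated by X: 1 > -1 and 1 > -2. Eliminate Z.
Colleen's indifference between X and Y determines Rowan's mixing probability p:
  Colleen's payoff from X: p·2 + (1−p)·(-1) = 3p - 1
  Colleen's payoff from Y: p·(-1) + (1−p)·5 = -6p + 5
  3p - 1 = -6p + 5  ⇒  9p = 6  ⇒  p = 2/3.

p = 2/3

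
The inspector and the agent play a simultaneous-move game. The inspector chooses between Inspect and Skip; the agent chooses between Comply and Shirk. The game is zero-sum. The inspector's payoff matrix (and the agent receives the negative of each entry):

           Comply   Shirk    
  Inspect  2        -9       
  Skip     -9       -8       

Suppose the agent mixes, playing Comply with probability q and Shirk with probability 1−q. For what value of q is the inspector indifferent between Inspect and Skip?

q = 1/12

For the inspector to be willing to mix, the inspector must be indifferent between Inspect and Skip, which pins down the agent's mix.
  the inspector's expected payoff from Inspect: q·2 + (1−q)·(-9) = 11q - 9
  the inspector's expected payoff from Skip: q·(-9) + (1−q)·(-8) = -q - 8
  11q - 9 = -q - 8  ⇒  12q = 1  ⇒  q = 1/12.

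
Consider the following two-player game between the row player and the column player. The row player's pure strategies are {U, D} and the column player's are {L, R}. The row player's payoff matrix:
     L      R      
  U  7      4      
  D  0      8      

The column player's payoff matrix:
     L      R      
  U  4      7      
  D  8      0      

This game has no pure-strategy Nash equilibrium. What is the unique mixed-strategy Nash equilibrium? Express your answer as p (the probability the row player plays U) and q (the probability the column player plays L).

Set the column player's expected payoff from L equal to that from R:
  the column player's payoff from L: p·4 + (1−p)·8 = -4p + 8
  the column player's payoff from R: p·7 + (1−p)·0 = 7p
  -4p + 8 = 7p  ⇒  -11p = -8  ⇒  p = 8/11.
Set the row player's expected payoff from U equal to that from D:
  the row player's expected payoff from U: q·7 + (1−q)·4 = 3q + 4
  the row player's expected payoff from D: q·0 + (1−q)·8 = -8q + 8
  3q + 4 = -8q + 8  ⇒  11q = 4  ⇒  q = 4/11.

p = 8/11, q = 4/11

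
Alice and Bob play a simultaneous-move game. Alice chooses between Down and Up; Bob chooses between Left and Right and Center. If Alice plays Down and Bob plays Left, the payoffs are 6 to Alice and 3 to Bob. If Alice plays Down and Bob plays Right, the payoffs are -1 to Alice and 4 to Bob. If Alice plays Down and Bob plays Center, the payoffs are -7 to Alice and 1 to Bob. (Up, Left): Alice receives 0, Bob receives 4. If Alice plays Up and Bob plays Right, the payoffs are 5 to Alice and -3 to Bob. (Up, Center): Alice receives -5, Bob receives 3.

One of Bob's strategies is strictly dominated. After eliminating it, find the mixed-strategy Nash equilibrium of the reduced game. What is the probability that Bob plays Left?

q = 1/2

Bob's strategy Center is strictly dominated by Left: 3 > 1 and 4 > 3. Eliminate Center.
Alice's indifference between Down and Up determines Bob's mixing probability q:
  Alice's expected payoff from Down: q·6 + (1−q)·(-1) = 7q - 1
  Alice's expected payoff from Up: q·0 + (1−q)·5 = -5q + 5
  7q - 1 = -5q + 5  ⇒  12q = 6  ⇒  q = 1/2.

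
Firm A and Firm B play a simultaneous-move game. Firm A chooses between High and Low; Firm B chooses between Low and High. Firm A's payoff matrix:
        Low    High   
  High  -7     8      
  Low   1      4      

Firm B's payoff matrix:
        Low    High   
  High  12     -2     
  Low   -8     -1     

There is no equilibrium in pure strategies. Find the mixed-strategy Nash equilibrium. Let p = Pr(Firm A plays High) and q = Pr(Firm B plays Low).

p = 1/3, q = 1/3

Firm B's indifference between Low and High determines Firm A's mixing probability p:
  Firm B's payoff from Low: p·12 + (1−p)·(-8) = 20p - 8
  Firm B's payoff from High: p·(-2) + (1−p)·(-1) = -p - 1
  20p - 8 = -p - 1  ⇒  21p = 7  ⇒  p = 1/3.
In a mixed equilibrium Firm A is indifferent between High and Low; this condition fixes q.
  Firm A's payoff from High: q·(-7) + (1−q)·8 = -15q + 8
  Firm A's payoff from Low: q·1 + (1−q)·4 = -3q + 4
  -15q + 8 = -3q + 4  ⇒  -12q = -4  ⇒  q = 1/3.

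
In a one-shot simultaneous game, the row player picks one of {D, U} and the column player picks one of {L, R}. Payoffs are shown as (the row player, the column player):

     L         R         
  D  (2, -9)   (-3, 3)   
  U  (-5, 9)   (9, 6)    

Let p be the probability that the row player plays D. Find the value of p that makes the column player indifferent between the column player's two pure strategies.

In a mixed equilibrium the column player is indifferent between L and R; this condition fixes p.
  the column player's expected payoff from L: p·(-9) + (1−p)·9 = -18p + 9
  the column player's expected payoff from R: p·3 + (1−p)·6 = -3p + 6
  -18p + 9 = -3p + 6  ⇒  -15p = -3  ⇒  p = 1/5.

p = 1/5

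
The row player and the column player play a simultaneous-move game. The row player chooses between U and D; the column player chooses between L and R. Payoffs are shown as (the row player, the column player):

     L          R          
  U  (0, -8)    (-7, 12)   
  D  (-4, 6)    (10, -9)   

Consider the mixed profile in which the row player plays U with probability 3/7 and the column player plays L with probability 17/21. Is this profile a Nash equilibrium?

Check the column player's indifference given the row player's mix p = 3/7:
  payoff from L = 0; payoff from R = 0 — equal.
Check the row player's indifference given the column player's mix q = 17/21:
  payoff from U = -4/3; payoff from D = -4/3 — equal.
Both players are indifferent, so neither can profitably deviate.

Yes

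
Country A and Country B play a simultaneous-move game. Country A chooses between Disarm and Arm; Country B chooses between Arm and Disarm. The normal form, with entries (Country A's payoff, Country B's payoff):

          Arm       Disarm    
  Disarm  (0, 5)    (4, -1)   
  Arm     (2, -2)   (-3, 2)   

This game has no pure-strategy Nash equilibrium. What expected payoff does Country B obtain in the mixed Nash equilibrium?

4/5

For Country B to be willing to mix, Country B must be indifferent between Arm and Disarm, which pins down Country A's mix.
  Country B's payoff to Arm: p·5 + (1−p)·(-2) = 7p - 2
  Country B's payoff to Disarm: p·(-1) + (1−p)·2 = -3p + 2
  7p - 2 = -3p + 2  ⇒  10p = 4  ⇒  p = 2/5.
At equilibrium Country B is indifferent across columns, so Country B's payoff equals the payoff from Arm: (2/5)·5 + (3/5)·(-2) = 4/5.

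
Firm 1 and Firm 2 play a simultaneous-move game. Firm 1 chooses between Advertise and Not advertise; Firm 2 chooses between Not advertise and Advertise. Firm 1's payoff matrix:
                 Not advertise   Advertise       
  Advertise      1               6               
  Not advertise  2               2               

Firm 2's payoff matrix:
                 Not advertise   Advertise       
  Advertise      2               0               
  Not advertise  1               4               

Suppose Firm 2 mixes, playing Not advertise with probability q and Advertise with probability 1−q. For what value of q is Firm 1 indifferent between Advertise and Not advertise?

For Firm 1 to be willing to mix, Firm 1 must be indifferent between Advertise and Not advertise, which pins down Firm 2's mix.
  Firm 1's expected payoff from Advertise: q·1 + (1−q)·6 = -5q + 6
  Firm 1's expected payoff from Not advertise: q·2 + (1−q)·2 = 2
  -5q + 6 = 2  ⇒  -5q = -4  ⇒  q = 4/5.

q = 4/5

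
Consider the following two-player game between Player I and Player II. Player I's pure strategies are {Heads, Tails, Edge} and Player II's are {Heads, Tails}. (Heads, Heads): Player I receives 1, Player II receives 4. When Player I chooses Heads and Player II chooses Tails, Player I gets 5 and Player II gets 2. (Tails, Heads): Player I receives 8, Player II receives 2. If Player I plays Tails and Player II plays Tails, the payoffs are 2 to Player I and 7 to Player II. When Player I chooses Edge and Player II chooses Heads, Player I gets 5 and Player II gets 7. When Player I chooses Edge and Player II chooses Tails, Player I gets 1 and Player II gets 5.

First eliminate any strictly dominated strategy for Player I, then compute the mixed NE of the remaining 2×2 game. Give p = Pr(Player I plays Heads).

Player I's strategy Edge is strictly dominated by Tails: 8 > 5 and 2 > 1. Eliminate Edge.
Player I's mix must leave Player II indifferent between Heads and Tails.
  Player II's payoff from Heads: p·4 + (1−p)·2 = 2p + 2
  Player II's payoff from Tails: p·2 + (1−p)·7 = -5p + 7
  2p + 2 = -5p + 7  ⇒  7p = 5  ⇒  p = 5/7.

p = 5/7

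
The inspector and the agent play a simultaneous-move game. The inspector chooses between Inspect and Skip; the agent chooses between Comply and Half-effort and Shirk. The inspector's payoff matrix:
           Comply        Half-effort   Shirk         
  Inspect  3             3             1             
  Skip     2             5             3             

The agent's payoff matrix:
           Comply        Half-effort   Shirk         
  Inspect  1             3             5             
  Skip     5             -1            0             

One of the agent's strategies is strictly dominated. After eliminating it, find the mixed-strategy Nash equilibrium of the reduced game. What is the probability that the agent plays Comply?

The agent's strategy Half-effort is strictly dominated by Shirk: 5 > 3 and 0 > -1. Eliminate Half-effort.
Set the inspector's expected payoff from Inspect equal to that from Skip:
  the inspector's payoff to Inspect: q·3 + (1−q)·1 = 2q + 1
  the inspector's payoff to Skip: q·2 + (1−q)·3 = -q + 3
  2q + 1 = -q + 3  ⇒  3q = 2  ⇒  q = 2/3.

q = 2/3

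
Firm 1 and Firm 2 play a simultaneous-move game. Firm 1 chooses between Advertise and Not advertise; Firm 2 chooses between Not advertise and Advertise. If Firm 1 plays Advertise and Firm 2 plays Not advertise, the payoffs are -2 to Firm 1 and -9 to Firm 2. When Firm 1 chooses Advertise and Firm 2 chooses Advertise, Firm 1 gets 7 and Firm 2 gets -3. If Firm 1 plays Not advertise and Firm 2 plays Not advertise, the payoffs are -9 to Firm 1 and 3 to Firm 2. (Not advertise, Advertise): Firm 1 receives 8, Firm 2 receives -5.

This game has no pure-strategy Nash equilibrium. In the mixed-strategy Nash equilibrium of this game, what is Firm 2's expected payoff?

Firm 1's mix must leave Firm 2 indifferent between Not advertise and Advertise.
  Firm 2's expected payoff from Not advertise: p·(-9) + (1−p)·3 = -12p + 3
  Firm 2's expected payoff from Advertise: p·(-3) + (1−p)·(-5) = 2p - 5
  -12p + 3 = 2p - 5  ⇒  -14p = -8  ⇒  p = 4/7.
At equilibrium Firm 2 is indifferent across columns, so Firm 2's payoff equals the payoff from Not advertise: (4/7)·(-9) + (3/7)·3 = -27/7.

-27/7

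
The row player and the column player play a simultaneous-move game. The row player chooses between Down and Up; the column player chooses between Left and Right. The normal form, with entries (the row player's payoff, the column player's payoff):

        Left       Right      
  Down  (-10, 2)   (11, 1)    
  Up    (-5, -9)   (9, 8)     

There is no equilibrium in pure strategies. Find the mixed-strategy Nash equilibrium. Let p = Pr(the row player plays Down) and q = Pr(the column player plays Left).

For the column player to be willing to mix, the column player must be indifferent between Left and Right, which pins down the row player's mix.
  the column player's payoff from Left: p·2 + (1−p)·(-9) = 11p - 9
  the column player's payoff from Right: p·1 + (1−p)·8 = -7p + 8
  11p - 9 = -7p + 8  ⇒  18p = 17  ⇒  p = 17/18.
Set the row player's expected payoff from Down equal to that from Up:
  the row player's payoff to Down: q·(-10) + (1−q)·11 = -21q + 11
  the row player's payoff to Up: q·(-5) + (1−q)·9 = -14q + 9
  -21q + 11 = -14q + 9  ⇒  -7q = -2  ⇒  q = 2/7.

p = 17/18, q = 2/7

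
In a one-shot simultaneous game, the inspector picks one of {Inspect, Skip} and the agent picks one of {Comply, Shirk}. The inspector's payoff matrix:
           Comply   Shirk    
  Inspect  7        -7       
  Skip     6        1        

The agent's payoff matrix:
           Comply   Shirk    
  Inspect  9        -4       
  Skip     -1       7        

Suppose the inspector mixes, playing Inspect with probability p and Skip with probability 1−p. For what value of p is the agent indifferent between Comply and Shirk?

The agent's indifference between Comply and Shirk determines the inspector's mixing probability p:
  the agent's payoff from Comply: p·9 + (1−p)·(-1) = 10p - 1
  the agent's payoff from Shirk: p·(-4) + (1−p)·7 = -11p + 7
  10p - 1 = -11p + 7  ⇒  21p = 8  ⇒  p = 8/21.

p = 8/21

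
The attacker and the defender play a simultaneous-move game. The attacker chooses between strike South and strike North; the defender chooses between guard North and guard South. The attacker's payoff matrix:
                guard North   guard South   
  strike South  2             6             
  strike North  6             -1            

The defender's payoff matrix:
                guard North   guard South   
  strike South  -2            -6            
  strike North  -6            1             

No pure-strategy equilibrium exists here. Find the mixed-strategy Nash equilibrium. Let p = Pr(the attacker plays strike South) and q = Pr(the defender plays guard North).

The attacker's mix must leave the defender indifferent between guard North and guard South.
  the defender's payoff to guard North: p·(-2) + (1−p)·(-6) = 4p - 6
  the defender's payoff to guard South: p·(-6) + (1−p)·1 = -7p + 1
  4p - 6 = -7p + 1  ⇒  11p = 7  ⇒  p = 7/11.
The attacker's indifference between strike South and strike North determines the defender's mixing probability q:
  the attacker's payoff to strike South: q·2 + (1−q)·6 = -4q + 6
  the attacker's payoff to strike North: q·6 + (1−q)·(-1) = 7q - 1
  -4q + 6 = 7q - 1  ⇒  -11q = -7  ⇒  q = 7/11.

p = 7/11, q = 7/11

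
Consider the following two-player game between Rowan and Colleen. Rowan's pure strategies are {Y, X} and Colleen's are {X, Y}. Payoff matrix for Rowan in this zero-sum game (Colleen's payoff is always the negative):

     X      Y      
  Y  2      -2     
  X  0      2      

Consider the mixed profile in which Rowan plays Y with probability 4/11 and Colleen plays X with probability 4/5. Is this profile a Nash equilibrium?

Given Rowan's mix p = 4/11, Colleen's payoff from X is -8/11 but from Y is -6/11. Colleen strictly prefers Y, so Colleen would not mix.
So the proposed profile is not a Nash equilibrium.

No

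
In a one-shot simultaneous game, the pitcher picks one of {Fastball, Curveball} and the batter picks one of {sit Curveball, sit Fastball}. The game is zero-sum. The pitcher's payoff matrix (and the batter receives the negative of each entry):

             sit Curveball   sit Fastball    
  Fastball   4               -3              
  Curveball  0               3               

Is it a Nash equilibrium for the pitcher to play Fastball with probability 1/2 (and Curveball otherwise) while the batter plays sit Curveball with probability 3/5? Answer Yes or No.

No

Given the pitcher's mix p = 1/2, the batter's payoff from sit Curveball is -2 but from sit Fastball is 0. The batter strictly prefers sit Fastball, so the batter would not mix.
So the proposed profile is not a Nash equilibrium.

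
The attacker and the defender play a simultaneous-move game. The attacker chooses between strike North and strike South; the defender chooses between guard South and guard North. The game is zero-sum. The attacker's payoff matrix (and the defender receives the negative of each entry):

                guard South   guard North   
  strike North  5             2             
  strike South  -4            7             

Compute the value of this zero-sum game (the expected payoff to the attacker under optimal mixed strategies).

v = 43/14

In a mixed equilibrium the attacker is indifferent between strike North and strike South; this condition fixes q.
  the attacker's payoff from strike North: q·5 + (1−q)·2 = 3q + 2
  the attacker's payoff from strike South: q·(-4) + (1−q)·7 = -11q + 7
  3q + 2 = -11q + 7  ⇒  14q = 5  ⇒  q = 5/14.
The value is the attacker's expected payoff against this mix (using strike North): (5/14)·5 + (9/14)·2 = 43/14.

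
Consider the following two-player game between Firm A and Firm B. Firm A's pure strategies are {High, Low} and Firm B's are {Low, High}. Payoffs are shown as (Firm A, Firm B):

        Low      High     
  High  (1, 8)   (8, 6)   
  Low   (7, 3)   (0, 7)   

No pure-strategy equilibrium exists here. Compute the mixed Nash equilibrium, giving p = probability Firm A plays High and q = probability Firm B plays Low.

p = 2/3, q = 4/7

Firm B's indifference between Low and High determines Firm A's mixing probability p:
  Firm B's payoff to Low: p·8 + (1−p)·3 = 5p + 3
  Firm B's payoff to High: p·6 + (1−p)·7 = -p + 7
  5p + 3 = -p + 7  ⇒  6p = 4  ⇒  p = 2/3.
Firm B's mix must leave Firm A indifferent between High and Low.
  Firm A's expected payoff from High: q·1 + (1−q)·8 = -7q + 8
  Firm A's expected payoff from Low: q·7 + (1−q)·0 = 7q
  -7q + 8 = 7q  ⇒  -14q = -8  ⇒  q = 4/7.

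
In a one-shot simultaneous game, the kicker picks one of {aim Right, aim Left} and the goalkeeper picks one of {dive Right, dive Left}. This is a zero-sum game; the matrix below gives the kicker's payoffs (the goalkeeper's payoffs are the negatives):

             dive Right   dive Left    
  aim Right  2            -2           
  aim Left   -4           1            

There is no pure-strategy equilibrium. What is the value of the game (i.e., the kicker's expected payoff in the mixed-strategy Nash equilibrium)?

v = -2/3

In a mixed equilibrium the kicker is indifferent between aim Right and aim Left; this condition fixes q.
  the kicker's payoff from aim Right: q·2 + (1−q)·(-2) = 4q - 2
  the kicker's payoff from aim Left: q·(-4) + (1−q)·1 = -5q + 1
  4q - 2 = -5q + 1  ⇒  9q = 3  ⇒  q = 1/3.
The value is the kicker's expected payoff against this mix (using aim Right): (1/3)·2 + (2/3)·(-2) = -2/3.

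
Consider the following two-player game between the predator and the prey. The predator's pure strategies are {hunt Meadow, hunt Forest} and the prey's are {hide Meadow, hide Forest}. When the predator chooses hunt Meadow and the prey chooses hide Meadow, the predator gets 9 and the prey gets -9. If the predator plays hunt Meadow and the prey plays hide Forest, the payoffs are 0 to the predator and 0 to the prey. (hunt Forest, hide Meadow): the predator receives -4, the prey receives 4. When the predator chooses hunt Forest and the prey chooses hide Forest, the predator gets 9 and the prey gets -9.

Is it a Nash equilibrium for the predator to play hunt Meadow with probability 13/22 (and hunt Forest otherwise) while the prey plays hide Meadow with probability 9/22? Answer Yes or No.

Yes

Check the prey's indifference given the predator's mix p = 13/22:
  payoff from hide Meadow = -81/22; payoff from hide Forest = -81/22 — equal.
Check the predator's indifference given the prey's mix q = 9/22:
  payoff from hunt Meadow = 81/22; payoff from hunt Forest = 81/22 — equal.
Both players are indifferent, so neither can profitably deviate.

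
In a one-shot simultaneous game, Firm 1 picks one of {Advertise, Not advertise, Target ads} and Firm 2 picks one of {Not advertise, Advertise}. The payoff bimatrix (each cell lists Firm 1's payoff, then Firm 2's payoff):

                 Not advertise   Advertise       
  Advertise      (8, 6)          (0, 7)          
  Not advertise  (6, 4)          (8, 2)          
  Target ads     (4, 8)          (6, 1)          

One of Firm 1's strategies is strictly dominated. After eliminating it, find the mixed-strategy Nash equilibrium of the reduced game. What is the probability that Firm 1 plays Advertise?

Firm 1's strategy Target ads is strictly dominated by Not advertise: 6 > 4 and 8 > 6. Eliminate Target ads.
In a mixed equilibrium Firm 2 is indifferent between Not advertise and Advertise; this condition fixes p.
  Firm 2's payoff from Not advertise: p·6 + (1−p)·4 = 2p + 4
  Firm 2's payoff from Advertise: p·7 + (1−p)·2 = 5p + 2
  2p + 4 = 5p + 2  ⇒  -3p = -2  ⇒  p = 2/3.

p = 2/3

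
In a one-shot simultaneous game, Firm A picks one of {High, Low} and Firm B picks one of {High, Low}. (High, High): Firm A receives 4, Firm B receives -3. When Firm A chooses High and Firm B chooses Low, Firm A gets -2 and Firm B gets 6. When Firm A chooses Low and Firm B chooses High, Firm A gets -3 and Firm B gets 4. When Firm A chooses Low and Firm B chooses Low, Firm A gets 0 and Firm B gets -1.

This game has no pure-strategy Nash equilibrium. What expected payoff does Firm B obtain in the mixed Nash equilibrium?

Set Firm B's expected payoff from High equal to that from Low:
  Firm B's expected payoff from High: p·(-3) + (1−p)·4 = -7p + 4
  Firm B's expected payoff from Low: p·6 + (1−p)·(-1) = 7p - 1
  -7p + 4 = 7p - 1  ⇒  -14p = -5  ⇒  p = 5/14.
At equilibrium Firm B is indifferent across columns, so Firm B's payoff equals the payoff from High: (5/14)·(-3) + (9/14)·4 = 3/2.

3/2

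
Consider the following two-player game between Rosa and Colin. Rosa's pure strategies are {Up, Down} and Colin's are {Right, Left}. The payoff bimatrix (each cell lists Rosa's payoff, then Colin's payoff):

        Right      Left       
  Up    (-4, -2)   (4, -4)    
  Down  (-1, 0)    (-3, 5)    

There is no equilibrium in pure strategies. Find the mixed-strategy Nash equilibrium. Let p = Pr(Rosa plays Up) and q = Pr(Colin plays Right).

Rosa's mix must leave Colin indifferent between Right and Left.
  Colin's payoff from Right: p·(-2) + (1−p)·0 = -2p
  Colin's payoff from Left: p·(-4) + (1−p)·5 = -9p + 5
  -2p = -9p + 5  ⇒  7p = 5  ⇒  p = 5/7.
Rosa's indifference between Up and Down determines Colin's mixing probability q:
  Rosa's payoff from Up: q·(-4) + (1−q)·4 = -8q + 4
  Rosa's payoff from Down: q·(-1) + (1−q)·(-3) = 2q - 3
  -8q + 4 = 2q - 3  ⇒  -10q = -7  ⇒  q = 7/10.

p = 5/7, q = 7/10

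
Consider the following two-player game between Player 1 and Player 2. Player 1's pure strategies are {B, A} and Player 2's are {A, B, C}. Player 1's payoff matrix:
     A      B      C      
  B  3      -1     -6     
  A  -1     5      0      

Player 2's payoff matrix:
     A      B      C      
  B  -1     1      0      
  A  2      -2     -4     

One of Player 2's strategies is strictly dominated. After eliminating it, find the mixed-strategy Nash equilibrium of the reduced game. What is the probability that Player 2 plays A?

Player 2's strategy C is strictly dominated by B: 1 > 0 and -2 > -4. Eliminate C.
In a mixed equilibrium Player 1 is indifferent between B and A; this condition fixes q.
  Player 1's payoff from B: q·3 + (1−q)·(-1) = 4q - 1
  Player 1's payoff from A: q·(-1) + (1−q)·5 = -6q + 5
  4q - 1 = -6q + 5  ⇒  10q = 6  ⇒  q = 3/5.

q = 3/5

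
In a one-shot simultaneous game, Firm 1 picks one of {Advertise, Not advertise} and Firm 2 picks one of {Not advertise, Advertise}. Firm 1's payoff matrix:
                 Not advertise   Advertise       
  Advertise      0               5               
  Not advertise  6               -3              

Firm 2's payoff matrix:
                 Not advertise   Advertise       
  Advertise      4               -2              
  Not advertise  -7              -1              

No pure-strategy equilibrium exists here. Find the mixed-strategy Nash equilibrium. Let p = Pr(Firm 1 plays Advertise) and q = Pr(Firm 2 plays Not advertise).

p = 1/2, q = 4/7

For Firm 2 to be willing to mix, Firm 2 must be indifferent between Not advertise and Advertise, which pins down Firm 1's mix.
  Firm 2's payoff from Not advertise: p·4 + (1−p)·(-7) = 11p - 7
  Firm 2's payoff from Advertise: p·(-2) + (1−p)·(-1) = -p - 1
  11p - 7 = -p - 1  ⇒  12p = 6  ⇒  p = 1/2.
Firm 2's mix must leave Firm 1 indifferent between Advertise and Not advertise.
  Firm 1's payoff from Advertise: q·0 + (1−q)·5 = -5q + 5
  Firm 1's payoff from Not advertise: q·6 + (1−q)·(-3) = 9q - 3
  -5q + 5 = 9q - 3  ⇒  -14q = -8  ⇒  q = 4/7.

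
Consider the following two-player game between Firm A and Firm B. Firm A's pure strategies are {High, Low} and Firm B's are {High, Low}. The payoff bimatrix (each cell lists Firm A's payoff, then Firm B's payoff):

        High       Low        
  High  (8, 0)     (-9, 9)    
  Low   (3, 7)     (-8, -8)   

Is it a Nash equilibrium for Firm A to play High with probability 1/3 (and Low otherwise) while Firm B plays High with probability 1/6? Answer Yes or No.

Given Firm A's mix p = 1/3, Firm B's payoff from High is 14/3 but from Low is -7/3. Firm B strictly prefers High, so Firm B would not mix.
So the proposed profile is not a Nash equilibrium.

No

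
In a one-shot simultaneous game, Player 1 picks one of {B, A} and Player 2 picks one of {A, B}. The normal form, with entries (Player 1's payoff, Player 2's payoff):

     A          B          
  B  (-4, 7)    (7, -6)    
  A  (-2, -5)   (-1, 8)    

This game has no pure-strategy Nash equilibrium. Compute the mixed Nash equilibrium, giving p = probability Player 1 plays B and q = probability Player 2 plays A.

In a mixed equilibrium Player 2 is indifferent between A and B; this condition fixes p.
  Player 2's payoff to A: p·7 + (1−p)·(-5) = 12p - 5
  Player 2's payoff to B: p·(-6) + (1−p)·8 = -14p + 8
  12p - 5 = -14p + 8  ⇒  26p = 13  ⇒  p = 1/2.
In a mixed equilibrium Player 1 is indifferent between B and A; this condition fixes q.
  Player 1's payoff to B: q·(-4) + (1−q)·7 = -11q + 7
  Player 1's payoff to A: q·(-2) + (1−q)·(-1) = -q - 1
  -11q + 7 = -q - 1  ⇒  -10q = -8  ⇒  q = 4/5.

p = 1/2, q = 4/5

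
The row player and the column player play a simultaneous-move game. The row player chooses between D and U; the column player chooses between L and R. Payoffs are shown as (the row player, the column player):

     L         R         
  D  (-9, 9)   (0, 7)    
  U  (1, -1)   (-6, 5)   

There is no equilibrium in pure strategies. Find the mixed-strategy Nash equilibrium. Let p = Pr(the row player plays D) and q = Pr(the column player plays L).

p = 3/4, q = 3/8

In a mixed equilibrium the column player is indifferent between L and R; this condition fixes p.
  the column player's payoff from L: p·9 + (1−p)·(-1) = 10p - 1
  the column player's payoff from R: p·7 + (1−p)·5 = 2p + 5
  10p - 1 = 2p + 5  ⇒  8p = 6  ⇒  p = 3/4.
The row player's indifference between D and U determines the column player's mixing probability q:
  the row player's payoff from D: q·(-9) + (1−q)·0 = -9q
  the row player's payoff from U: q·1 + (1−q)·(-6) = 7q - 6
  -9q = 7q - 6  ⇒  -16q = -6  ⇒  q = 3/8.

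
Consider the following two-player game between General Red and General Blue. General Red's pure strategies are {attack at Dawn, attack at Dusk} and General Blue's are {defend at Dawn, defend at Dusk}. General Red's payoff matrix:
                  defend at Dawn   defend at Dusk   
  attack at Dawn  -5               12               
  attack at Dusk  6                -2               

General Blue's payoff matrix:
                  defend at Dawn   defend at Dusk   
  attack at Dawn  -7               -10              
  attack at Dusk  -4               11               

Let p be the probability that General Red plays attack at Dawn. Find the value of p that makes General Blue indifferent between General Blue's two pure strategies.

p = 5/6

For General Blue to be willing to mix, General Blue must be indifferent between defend at Dawn and defend at Dusk, which pins down General Red's mix.
  General Blue's payoff to defend at Dawn: p·(-7) + (1−p)·(-4) = -3p - 4
  General Blue's payoff to defend at Dusk: p·(-10) + (1−p)·11 = -21p + 11
  -3p - 4 = -21p + 11  ⇒  18p = 15  ⇒  p = 5/6.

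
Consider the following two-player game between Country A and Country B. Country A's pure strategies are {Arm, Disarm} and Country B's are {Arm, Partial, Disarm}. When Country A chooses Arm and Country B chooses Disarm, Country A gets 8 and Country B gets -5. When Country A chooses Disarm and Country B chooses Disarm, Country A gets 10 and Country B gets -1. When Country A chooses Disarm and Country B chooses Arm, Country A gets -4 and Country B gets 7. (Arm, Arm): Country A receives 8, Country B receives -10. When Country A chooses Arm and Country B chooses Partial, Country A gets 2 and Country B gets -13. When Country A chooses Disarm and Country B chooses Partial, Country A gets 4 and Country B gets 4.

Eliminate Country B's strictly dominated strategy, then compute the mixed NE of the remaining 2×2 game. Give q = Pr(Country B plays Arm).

Country B's strategy Partial is strictly dominated by Arm: -10 > -13 and 7 > 4. Eliminate Partial.
For Country A to be willing to mix, Country A must be indifferent between Arm and Disarm, which pins down Country B's mix.
  Country A's expected payoff from Arm: q·8 + (1−q)·8 = 8
  Country A's expected payoff from Disarm: q·(-4) + (1−q)·10 = -14q + 10
  8 = -14q + 10  ⇒  14q = 2  ⇒  q = 1/7.

q = 1/7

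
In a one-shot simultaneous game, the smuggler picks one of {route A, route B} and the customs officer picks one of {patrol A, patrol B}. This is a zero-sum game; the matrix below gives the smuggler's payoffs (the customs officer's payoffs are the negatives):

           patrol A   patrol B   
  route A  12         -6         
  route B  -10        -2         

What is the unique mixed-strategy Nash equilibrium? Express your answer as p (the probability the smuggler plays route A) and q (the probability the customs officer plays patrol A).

p = 4/13, q = 2/13

In a mixed equilibrium the customs officer is indifferent between patrol A and patrol B; this condition fixes p.
  the customs officer's payoff to patrol A: p·(-12) + (1−p)·10 = -22p + 10
  the customs officer's payoff to patrol B: p·6 + (1−p)·2 = 4p + 2
  -22p + 10 = 4p + 2  ⇒  -26p = -8  ⇒  p = 4/13.
The smuggler's indifference between route A and route B determines the customs officer's mixing probability q:
  the smuggler's expected payoff from route A: q·12 + (1−q)·(-6) = 18q - 6
  the smuggler's expected payoff from route B: q·(-10) + (1−q)·(-2) = -8q - 2
  18q - 6 = -8q - 2  ⇒  26q = 4  ⇒  q = 2/13.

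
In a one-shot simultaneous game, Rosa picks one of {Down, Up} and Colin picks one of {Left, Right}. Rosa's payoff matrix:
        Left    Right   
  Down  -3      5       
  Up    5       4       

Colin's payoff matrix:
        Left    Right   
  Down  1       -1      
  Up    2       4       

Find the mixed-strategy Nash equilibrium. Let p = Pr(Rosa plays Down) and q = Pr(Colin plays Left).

Colin's indifference between Left and Right determines Rosa's mixing probability p:
  Colin's expected payoff from Left: p·1 + (1−p)·2 = -p + 2
  Colin's expected payoff from Right: p·(-1) + (1−p)·4 = -5p + 4
  -p + 2 = -5p + 4  ⇒  4p = 2  ⇒  p = 1/2.
Set Rosa's expected payoff from Down equal to that from Up:
  Rosa's payoff from Down: q·(-3) + (1−q)·5 = -8q + 5
  Rosa's payoff from Up: q·5 + (1−q)·4 = q + 4
  -8q + 5 = q + 4  ⇒  -9q = -1  ⇒  q = 1/9.

p = 1/2, q = 1/9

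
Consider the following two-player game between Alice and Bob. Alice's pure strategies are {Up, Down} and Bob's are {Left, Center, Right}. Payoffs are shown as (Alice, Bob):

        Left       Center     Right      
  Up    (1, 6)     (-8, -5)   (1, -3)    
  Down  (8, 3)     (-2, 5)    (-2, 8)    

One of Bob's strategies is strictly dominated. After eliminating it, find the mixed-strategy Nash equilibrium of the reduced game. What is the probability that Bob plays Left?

Bob's strategy Center is strictly dominated by Right: -3 > -5 and 8 > 5. Eliminate Center.
In a mixed equilibrium Alice is indifferent between Up and Down; this condition fixes q.
  Alice's payoff to Up: q·1 + (1−q)·1 = 1
  Alice's payoff to Down: q·8 + (1−q)·(-2) = 10q - 2
  1 = 10q - 2  ⇒  -10q = -3  ⇒  q = 3/10.

q = 3/10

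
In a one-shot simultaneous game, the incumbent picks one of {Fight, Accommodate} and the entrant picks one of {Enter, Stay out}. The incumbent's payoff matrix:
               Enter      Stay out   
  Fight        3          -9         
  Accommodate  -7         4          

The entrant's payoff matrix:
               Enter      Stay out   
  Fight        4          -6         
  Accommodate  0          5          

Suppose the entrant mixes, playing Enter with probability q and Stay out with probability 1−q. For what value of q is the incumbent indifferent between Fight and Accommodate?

In a mixed equilibrium the incumbent is indifferent between Fight and Accommodate; this condition fixes q.
  the incumbent's payoff from Fight: q·3 + (1−q)·(-9) = 12q - 9
  the incumbent's payoff from Accommodate: q·(-7) + (1−q)·4 = -11q + 4
  12q - 9 = -11q + 4  ⇒  23q = 13  ⇒  q = 13/23.

q = 13/23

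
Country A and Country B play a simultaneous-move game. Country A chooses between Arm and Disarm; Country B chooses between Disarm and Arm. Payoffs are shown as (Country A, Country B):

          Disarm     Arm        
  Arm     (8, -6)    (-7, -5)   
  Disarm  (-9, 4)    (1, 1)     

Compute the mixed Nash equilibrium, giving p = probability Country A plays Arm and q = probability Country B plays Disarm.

Country A's mix must leave Country B indifferent between Disarm and Arm.
  Country B's payoff to Disarm: p·(-6) + (1−p)·4 = -10p + 4
  Country B's payoff to Arm: p·(-5) + (1−p)·1 = -6p + 1
  -10p + 4 = -6p + 1  ⇒  -4p = -3  ⇒  p = 3/4.
In a mixed equilibrium Country A is indifferent between Arm and Disarm; this condition fixes q.
  Country A's payoff from Arm: q·8 + (1−q)·(-7) = 15q - 7
  Country A's payoff from Disarm: q·(-9) + (1−q)·1 = -10q + 1
  15q - 7 = -10q + 1  ⇒  25q = 8  ⇒  q = 8/25.

p = 3/4, q = 8/25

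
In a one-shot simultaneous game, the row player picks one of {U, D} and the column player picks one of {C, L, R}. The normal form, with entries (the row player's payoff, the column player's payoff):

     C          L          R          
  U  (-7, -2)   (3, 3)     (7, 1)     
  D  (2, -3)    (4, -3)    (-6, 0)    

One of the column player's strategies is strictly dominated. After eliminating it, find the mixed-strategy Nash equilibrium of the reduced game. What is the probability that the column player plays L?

The column player's strategy C is strictly dominated by R: 1 > -2 and 0 > -3. Eliminate C.
In a mixed equilibrium the row player is indifferent between U and D; this condition fixes q.
  the row player's payoff from U: q·3 + (1−q)·7 = -4q + 7
  the row player's payoff from D: q·4 + (1−q)·(-6) = 10q - 6
  -4q + 7 = 10q - 6  ⇒  -14q = -13  ⇒  q = 13/14.

q = 13/14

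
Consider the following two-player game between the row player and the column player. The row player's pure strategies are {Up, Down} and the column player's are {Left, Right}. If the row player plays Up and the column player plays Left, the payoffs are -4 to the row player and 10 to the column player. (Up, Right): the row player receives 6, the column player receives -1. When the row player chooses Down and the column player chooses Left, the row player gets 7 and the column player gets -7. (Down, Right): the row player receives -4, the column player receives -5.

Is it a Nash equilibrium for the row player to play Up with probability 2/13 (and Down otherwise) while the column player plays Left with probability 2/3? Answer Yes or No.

No

Given the column player's mix q = 2/3, the row player's payoff from Up is -2/3 but from Down is 10/3. The row player strictly prefers Down, so the row player would not mix.
So the proposed profile is not a Nash equilibrium.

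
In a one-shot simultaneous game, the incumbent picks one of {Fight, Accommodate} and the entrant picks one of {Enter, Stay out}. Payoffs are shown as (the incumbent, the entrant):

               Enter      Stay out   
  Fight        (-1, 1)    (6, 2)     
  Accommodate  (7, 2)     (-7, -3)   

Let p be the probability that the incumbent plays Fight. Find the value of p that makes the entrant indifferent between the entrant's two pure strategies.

The incumbent's mix must leave the entrant indifferent between Enter and Stay out.
  the entrant's payoff to Enter: p·1 + (1−p)·2 = -p + 2
  the entrant's payoff to Stay out: p·2 + (1−p)·(-3) = 5p - 3
  -p + 2 = 5p - 3  ⇒  -6p = -5  ⇒  p = 5/6.

p = 5/6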